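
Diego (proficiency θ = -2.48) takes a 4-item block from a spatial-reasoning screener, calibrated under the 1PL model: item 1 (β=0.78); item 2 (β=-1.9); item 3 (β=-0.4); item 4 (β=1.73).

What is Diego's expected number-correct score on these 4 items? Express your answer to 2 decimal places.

0.52

P(θ) = 1 / (1 + exp(−(θ − β)))
P_1 = 1/(1+e^{3.2600}) = 0.0370
P_2 = 1/(1+e^{0.5800}) = 0.3589
P_3 = 1/(1+e^{2.0800}) = 0.1111
P_4 = 1/(1+e^{4.2100}) = 0.0146
E[score] = 0.0370 + 0.3589 + 0.1111 + 0.0146 = 0.5216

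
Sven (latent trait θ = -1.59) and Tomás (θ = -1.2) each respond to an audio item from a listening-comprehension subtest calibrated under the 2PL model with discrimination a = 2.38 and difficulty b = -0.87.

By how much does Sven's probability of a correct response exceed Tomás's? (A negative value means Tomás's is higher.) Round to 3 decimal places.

-0.160

P(θ) = 1 / (1 + exp(−a(θ − b)))
P(Sven) = 0.1527  [exponent -1.7136]
P(Tomás) = 0.3132  [exponent -0.7854]
Difference = 0.1527 − 0.3132 = -0.1605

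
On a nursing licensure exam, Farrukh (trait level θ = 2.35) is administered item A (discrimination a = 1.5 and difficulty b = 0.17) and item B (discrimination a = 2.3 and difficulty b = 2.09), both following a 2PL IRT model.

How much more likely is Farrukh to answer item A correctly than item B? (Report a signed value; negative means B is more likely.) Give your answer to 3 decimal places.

0.318

P(θ) = 1 / (1 + exp(−a(θ − b)))
P_A = 0.9634
P_B = 0.6452
P_A − P_B = 0.3182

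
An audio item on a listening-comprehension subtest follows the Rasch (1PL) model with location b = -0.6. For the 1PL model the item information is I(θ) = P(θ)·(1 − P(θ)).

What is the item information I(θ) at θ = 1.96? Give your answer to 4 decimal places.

0.0666

P = 1/(1+e^{-2.5600}) = 0.9282
P(1−P) = 0.9282 × 0.0718 = 0.0666
I = P(1−P) = 0.06661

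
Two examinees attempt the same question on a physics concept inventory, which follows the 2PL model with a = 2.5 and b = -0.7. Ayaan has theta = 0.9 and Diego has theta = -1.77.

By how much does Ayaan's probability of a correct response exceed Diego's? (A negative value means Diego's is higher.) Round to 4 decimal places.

0.9175

P(theta) = 1 / (1 + exp(−a(theta − b)))
P(Ayaan) = 0.9820  [exponent 4.0000]
P(Diego) = 0.0645  [exponent -2.6750]
Difference = 0.9820 − 0.0645 = 0.9175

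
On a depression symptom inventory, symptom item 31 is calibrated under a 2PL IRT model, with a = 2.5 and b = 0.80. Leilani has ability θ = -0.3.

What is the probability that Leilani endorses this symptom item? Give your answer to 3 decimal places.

P(θ) = 1 / (1 + exp(−a(θ − b)))
Exponent: 2.5 × (-0.3 − 0.80) = -2.7500
1/(1 + e^{2.7500}) = 0.0601

0.060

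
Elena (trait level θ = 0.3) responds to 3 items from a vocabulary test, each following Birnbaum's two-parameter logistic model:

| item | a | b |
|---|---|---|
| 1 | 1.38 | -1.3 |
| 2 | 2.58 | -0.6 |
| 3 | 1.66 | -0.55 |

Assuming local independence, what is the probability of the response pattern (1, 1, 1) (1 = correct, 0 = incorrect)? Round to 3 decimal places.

P(θ) = 1 / (1 + exp(−a(θ − b)))
P_1 = 1/(1+e^{-2.2080}) = 0.9010
P_2 = 1/(1+e^{-2.3220}) = 0.9107
P_3 = 1/(1+e^{-1.4110}) = 0.8039
L = P_1 × P_2 × P_3 = 0.9010 × 0.9107 × 0.8039 = 0.65961

0.660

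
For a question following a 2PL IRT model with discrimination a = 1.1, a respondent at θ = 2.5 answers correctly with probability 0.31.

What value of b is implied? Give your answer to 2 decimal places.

3.23

P(θ) = 1 / (1 + exp(−a(θ − b)))
logit(0.31) = ln(0.31/0.69) = -0.8001
b = θ − logit/(a) = 2.5 − (-0.8001)/1.1000 = 3.2274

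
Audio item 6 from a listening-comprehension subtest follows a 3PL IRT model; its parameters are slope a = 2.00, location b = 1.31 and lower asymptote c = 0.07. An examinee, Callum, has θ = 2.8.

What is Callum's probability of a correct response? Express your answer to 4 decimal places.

P(θ) = c + (1 − c) · 1 / (1 + exp(−a(θ − b)))
Exponent: 2.00 × (2.8 − 1.31) = 2.9800
1/(1 + e^{-2.9800}) = 0.9517
P = 0.07 + 0.93 × 0.9517 = 0.9550

0.9550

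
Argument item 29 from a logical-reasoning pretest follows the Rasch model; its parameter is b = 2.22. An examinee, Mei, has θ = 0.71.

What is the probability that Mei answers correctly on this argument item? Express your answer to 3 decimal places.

0.181

P(θ) = 1 / (1 + exp(−(θ − b)))
Exponent: (0.71 − 2.22) = -1.5100
1/(1 + e^{1.5100}) = 0.1809
P = 0.1809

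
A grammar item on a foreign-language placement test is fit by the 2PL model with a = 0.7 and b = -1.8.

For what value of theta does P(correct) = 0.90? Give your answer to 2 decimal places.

1.34

P(theta) = 1 / (1 + exp(−a(theta − b)))
logit = ln(0.9000/0.1000) = 2.1972
theta = b + logit/(a) = -1.8 + 2.1972/0.7000 = 1.3389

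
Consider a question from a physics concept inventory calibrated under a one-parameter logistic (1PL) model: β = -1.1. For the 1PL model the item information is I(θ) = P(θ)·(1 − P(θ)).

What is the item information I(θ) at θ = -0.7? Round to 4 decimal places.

0.2403

P = 1/(1+e^{-0.4000}) = 0.5987
P(1−P) = 0.5987 × 0.4013 = 0.2403
I = P(1−P) = 0.24026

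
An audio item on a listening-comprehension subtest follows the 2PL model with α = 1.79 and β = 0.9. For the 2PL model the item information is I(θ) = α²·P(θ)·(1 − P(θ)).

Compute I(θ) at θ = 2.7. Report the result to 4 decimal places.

P = 1/(1+e^{-3.2220}) = 0.9617
P(1−P) = 0.9617 × 0.0383 = 0.0369
I = α² × P(1−P) = 1.79² × 0.0369 = 0.11815

0.1182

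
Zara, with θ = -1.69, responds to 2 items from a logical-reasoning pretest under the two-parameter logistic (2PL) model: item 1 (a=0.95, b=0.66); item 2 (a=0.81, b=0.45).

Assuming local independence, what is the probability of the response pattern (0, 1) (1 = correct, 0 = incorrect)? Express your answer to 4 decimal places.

0.1356

P(θ) = 1 / (1 + exp(−a(θ − b)))
P_1 = 1/(1+e^{2.2325}) = 0.0969
P_2 = 1/(1+e^{1.7334}) = 0.1502
L = (1−P_1) × P_2 = 0.9031 × 0.1502 = 0.13561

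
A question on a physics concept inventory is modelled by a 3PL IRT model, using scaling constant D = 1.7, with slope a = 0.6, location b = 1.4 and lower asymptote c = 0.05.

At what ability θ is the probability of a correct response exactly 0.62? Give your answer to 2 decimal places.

P(θ) = c + (1 − c) · 1 / (1 + exp(−D·a(θ − b)))
Remove guessing floor: (0.62 − 0.05)/(1 − 0.05) = 0.6000
logit = ln(0.6000/0.4000) = 0.4055
θ = b + logit/(1.7·a) = 1.4 + 0.4055/1.0200 = 1.7975

1.80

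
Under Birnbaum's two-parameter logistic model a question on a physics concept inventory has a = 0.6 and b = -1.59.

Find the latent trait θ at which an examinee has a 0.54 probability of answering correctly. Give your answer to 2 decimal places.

-1.32

P(θ) = 1 / (1 + exp(−a(θ − b)))
logit = ln(0.5400/0.4600) = 0.1603
θ = b + logit/(a) = -1.59 + 0.1603/0.6000 = -1.3228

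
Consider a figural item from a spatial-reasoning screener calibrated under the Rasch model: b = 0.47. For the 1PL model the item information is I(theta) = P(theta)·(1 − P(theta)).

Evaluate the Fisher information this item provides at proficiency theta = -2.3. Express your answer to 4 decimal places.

P = 1/(1+e^{2.7700}) = 0.0590
P(1−P) = 0.0590 × 0.9410 = 0.0555
I = P(1−P) = 0.05549

0.0555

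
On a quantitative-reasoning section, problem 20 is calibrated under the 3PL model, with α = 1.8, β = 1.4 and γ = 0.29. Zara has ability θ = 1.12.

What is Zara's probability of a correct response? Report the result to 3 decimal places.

P(θ) = γ + (1 − γ) · 1 / (1 + exp(−α(θ − β)))
Exponent: 1.8 × (1.12 − 1.4) = -0.5040
1/(1 + e^{0.5040}) = 0.3766
P = 0.29 + 0.71 × 0.3766 = 0.5574

0.557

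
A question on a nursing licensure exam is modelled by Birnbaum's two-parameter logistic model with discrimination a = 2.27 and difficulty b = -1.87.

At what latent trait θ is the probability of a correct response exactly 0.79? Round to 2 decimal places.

P(θ) = 1 / (1 + exp(−a(θ − b)))
logit = ln(0.7900/0.2100) = 1.3249
θ = b + logit/(a) = -1.87 + 1.3249/2.2700 = -1.2863

-1.29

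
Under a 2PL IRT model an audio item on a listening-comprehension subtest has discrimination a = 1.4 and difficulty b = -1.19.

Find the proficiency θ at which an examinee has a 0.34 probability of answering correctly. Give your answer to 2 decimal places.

P(θ) = 1 / (1 + exp(−a(θ − b)))
logit = ln(0.3400/0.6600) = -0.6633
θ = b + logit/(a) = -1.19 + (-0.6633)/1.4000 = -1.6638

-1.66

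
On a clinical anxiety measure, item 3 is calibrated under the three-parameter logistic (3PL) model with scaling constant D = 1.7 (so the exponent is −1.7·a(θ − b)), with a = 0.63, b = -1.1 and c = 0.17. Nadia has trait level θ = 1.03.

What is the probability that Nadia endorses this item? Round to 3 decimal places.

P(θ) = c + (1 − c) · 1 / (1 + exp(−D·a(θ − b)))
Exponent: 1.7 × 0.63 × (1.03 − (-1.1)) = 2.2812
1/(1 + e^{-2.2812}) = 0.9073
P = 0.17 + 0.83 × 0.9073 = 0.9231

0.923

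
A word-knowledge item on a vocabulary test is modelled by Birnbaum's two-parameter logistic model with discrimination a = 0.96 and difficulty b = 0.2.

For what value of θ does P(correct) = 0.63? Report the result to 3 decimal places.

0.754

P(θ) = 1 / (1 + exp(−a(θ − b)))
logit = ln(0.6300/0.3700) = 0.5322
θ = b + logit/(a) = 0.2 + 0.5322/0.9600 = 0.7544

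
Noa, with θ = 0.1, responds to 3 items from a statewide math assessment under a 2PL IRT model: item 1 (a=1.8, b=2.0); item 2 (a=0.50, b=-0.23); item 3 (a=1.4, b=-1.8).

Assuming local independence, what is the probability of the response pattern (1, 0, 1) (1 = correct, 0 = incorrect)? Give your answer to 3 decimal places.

0.014

P(θ) = 1 / (1 + exp(−a(θ − b)))
P_1 = 1/(1+e^{3.4200}) = 0.0317
P_2 = 1/(1+e^{-0.1650}) = 0.5412
P_3 = 1/(1+e^{-2.6600}) = 0.9346
L = P_1 × (1−P_2) × P_3 = 0.0317 × 0.4588 × 0.9346 = 0.01358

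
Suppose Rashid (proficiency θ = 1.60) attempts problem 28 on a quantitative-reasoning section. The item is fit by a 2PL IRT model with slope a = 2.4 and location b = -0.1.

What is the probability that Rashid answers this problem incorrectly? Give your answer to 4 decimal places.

P(θ) = 1 / (1 + exp(−a(θ − b)))
Exponent: 2.4 × (1.60 − (-0.1)) = 4.0800
1/(1 + e^{-4.0800}) = 0.9834
P(incorrect) = 1 − 0.9834 = 0.0166

0.0166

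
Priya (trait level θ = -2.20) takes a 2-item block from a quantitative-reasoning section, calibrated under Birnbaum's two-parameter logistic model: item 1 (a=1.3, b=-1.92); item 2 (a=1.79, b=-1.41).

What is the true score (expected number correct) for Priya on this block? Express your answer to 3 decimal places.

0.606

P(θ) = 1 / (1 + exp(−a(θ − b)))
P_1 = 1/(1+e^{0.3640}) = 0.4100
P_2 = 1/(1+e^{1.4141}) = 0.1956
E[score] = 0.4100 + 0.1956 = 0.6056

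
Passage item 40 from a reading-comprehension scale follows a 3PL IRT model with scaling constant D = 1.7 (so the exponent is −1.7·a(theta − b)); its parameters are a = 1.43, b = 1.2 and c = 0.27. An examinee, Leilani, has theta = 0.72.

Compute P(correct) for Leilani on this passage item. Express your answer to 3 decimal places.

P(theta) = c + (1 − c) · 1 / (1 + exp(−D·a(theta − b)))
Exponent: 1.7 × 1.43 × (0.72 − 1.2) = -1.1669
1/(1 + e^{1.1669}) = 0.2374
P = 0.27 + 0.73 × 0.2374 = 0.4433

0.443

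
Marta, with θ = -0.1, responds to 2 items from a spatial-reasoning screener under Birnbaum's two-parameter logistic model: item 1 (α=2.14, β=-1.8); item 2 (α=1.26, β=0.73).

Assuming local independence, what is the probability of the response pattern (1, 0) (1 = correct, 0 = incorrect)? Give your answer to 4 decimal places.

P(θ) = 1 / (1 + exp(−α(θ − β)))
P_1 = 1/(1+e^{-3.6380}) = 0.9744
P_2 = 1/(1+e^{1.0458}) = 0.2600
L = P_1 × (1−P_2) = 0.9744 × 0.7400 = 0.72100

0.7210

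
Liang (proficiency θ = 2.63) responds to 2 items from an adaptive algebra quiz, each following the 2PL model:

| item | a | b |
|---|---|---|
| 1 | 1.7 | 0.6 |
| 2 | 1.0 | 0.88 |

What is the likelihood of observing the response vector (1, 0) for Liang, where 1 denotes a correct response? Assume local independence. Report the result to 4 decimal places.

0.1435

P(θ) = 1 / (1 + exp(−a(θ − b)))
P_1 = 1/(1+e^{-3.4510}) = 0.9693
P_2 = 1/(1+e^{-1.7500}) = 0.8520
L = P_1 × (1−P_2) = 0.9693 × 0.1480 = 0.14350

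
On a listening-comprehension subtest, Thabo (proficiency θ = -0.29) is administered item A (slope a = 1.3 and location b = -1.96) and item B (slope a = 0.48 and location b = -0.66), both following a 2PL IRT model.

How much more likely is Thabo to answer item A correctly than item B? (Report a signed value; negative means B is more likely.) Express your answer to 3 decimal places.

P(θ) = 1 / (1 + exp(−a(θ − b)))
P_A = 0.8976
P_B = 0.5443
P_A − P_B = 0.3533

0.353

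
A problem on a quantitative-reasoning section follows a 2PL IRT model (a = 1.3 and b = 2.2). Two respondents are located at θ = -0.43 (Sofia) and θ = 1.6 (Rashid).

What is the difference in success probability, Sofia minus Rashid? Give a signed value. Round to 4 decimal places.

-0.2826

P(θ) = 1 / (1 + exp(−a(θ − b)))
P(Sofia) = 0.0317  [exponent -3.4190]
P(Rashid) = 0.3143  [exponent -0.7800]
Difference = 0.0317 − 0.3143 = -0.2826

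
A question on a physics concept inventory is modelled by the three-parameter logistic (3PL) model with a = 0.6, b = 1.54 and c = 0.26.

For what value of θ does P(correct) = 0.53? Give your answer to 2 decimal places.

P(θ) = c + (1 − c) · 1 / (1 + exp(−a(θ − b)))
Remove guessing floor: (0.53 − 0.26)/(1 − 0.26) = 0.3649
logit = ln(0.3649/0.6351) = -0.5543
θ = b + logit/(a) = 1.54 + (-0.5543)/0.6000 = 0.6161

0.62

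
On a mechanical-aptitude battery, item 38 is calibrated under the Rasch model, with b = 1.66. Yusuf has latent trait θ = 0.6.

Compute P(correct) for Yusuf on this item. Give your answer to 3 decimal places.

P(θ) = 1 / (1 + exp(−(θ − b)))
Exponent: (0.6 − 1.66) = -1.0600
1/(1 + e^{1.0600}) = 0.2573
P = 0.2573

0.257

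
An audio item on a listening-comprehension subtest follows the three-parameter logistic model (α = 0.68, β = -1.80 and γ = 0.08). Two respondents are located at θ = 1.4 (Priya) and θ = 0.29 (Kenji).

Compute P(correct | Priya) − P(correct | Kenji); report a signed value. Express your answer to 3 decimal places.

0.085

P(θ) = γ + (1 − γ) · 1 / (1 + exp(−α(θ − β)))
P(Priya) = 0.9062  [exponent 2.1760]
P(Kenji) = 0.8211  [exponent 1.4212]
Difference = 0.9062 − 0.8211 = 0.0851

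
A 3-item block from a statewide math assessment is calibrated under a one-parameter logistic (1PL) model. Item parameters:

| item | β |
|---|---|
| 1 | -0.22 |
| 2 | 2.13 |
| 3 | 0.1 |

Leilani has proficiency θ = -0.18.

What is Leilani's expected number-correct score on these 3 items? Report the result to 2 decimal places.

1.03

P(θ) = 1 / (1 + exp(−(θ − β)))
P_1 = 1/(1+e^{-0.0400}) = 0.5100
P_2 = 1/(1+e^{2.3100}) = 0.0903
P_3 = 1/(1+e^{0.2800}) = 0.4305
E[score] = 0.5100 + 0.0903 + 0.4305 = 1.0308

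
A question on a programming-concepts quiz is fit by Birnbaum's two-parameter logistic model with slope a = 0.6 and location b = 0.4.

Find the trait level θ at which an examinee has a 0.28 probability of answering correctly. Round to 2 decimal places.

-1.17

P(θ) = 1 / (1 + exp(−a(θ − b)))
logit = ln(0.2800/0.7200) = -0.9445
θ = b + logit/(a) = 0.4 + (-0.9445)/0.6000 = -1.1741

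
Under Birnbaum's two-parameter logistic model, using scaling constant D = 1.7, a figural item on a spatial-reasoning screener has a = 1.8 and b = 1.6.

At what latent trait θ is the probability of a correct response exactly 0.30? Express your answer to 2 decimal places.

P(θ) = 1 / (1 + exp(−D·a(θ − b)))
logit = ln(0.3000/0.7000) = -0.8473
θ = b + logit/(1.7·a) = 1.6 + (-0.8473)/3.0600 = 1.3231

1.32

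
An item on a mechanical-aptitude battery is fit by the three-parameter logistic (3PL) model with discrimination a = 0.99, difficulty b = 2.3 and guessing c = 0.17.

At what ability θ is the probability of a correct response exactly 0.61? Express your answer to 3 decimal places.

2.422

P(θ) = c + (1 − c) · 1 / (1 + exp(−a(θ − b)))
Remove guessing floor: (0.61 − 0.17)/(1 − 0.17) = 0.5301
logit = ln(0.5301/0.4699) = 0.1206
θ = b + logit/(a) = 2.3 + 0.1206/0.9900 = 2.4218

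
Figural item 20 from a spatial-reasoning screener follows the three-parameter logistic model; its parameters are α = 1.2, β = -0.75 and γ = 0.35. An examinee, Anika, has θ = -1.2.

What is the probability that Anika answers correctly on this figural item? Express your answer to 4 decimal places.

0.5893

P(θ) = γ + (1 − γ) · 1 / (1 + exp(−α(θ − β)))
Exponent: 1.2 × (-1.2 − (-0.75)) = -0.5400
1/(1 + e^{0.5400}) = 0.3682
P = 0.35 + 0.65 × 0.3682 = 0.5893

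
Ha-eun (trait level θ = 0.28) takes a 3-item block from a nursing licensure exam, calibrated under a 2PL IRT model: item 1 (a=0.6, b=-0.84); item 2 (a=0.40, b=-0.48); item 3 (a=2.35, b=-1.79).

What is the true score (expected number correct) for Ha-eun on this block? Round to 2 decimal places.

2.23

P(θ) = 1 / (1 + exp(−a(θ − b)))
P_1 = 1/(1+e^{-0.6720}) = 0.6620
P_2 = 1/(1+e^{-0.3040}) = 0.5754
P_3 = 1/(1+e^{-4.8645}) = 0.9923
E[score] = 0.6620 + 0.5754 + 0.9923 = 2.2297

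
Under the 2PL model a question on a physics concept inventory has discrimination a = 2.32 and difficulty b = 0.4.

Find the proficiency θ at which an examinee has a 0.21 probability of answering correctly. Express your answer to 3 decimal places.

-0.171

P(θ) = 1 / (1 + exp(−a(θ − b)))
logit = ln(0.2100/0.7900) = -1.3249
θ = b + logit/(a) = 0.4 + (-1.3249)/2.3200 = -0.1711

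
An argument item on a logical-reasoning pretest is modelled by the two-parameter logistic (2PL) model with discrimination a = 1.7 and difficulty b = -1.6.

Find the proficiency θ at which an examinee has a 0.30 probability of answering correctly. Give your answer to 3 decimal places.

-2.098

P(θ) = 1 / (1 + exp(−a(θ − b)))
logit = ln(0.3000/0.7000) = -0.8473
θ = b + logit/(a) = -1.6 + (-0.8473)/1.7000 = -2.0984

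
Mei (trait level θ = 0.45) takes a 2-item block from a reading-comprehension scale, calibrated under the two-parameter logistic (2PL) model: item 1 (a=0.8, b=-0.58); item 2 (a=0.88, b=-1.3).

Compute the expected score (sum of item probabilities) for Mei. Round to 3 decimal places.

1.519

P(θ) = 1 / (1 + exp(−a(θ − b)))
P_1 = 1/(1+e^{-0.8240}) = 0.6951
P_2 = 1/(1+e^{-1.5400}) = 0.8235
E[score] = 0.6951 + 0.8235 = 1.5185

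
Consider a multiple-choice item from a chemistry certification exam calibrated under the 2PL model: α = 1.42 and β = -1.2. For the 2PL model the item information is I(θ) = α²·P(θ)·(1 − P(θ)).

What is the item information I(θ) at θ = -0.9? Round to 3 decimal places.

0.482

P = 1/(1+e^{-0.4260}) = 0.6049
P(1−P) = 0.6049 × 0.3951 = 0.2390
I = α² × P(1−P) = 1.42² × 0.2390 = 0.48190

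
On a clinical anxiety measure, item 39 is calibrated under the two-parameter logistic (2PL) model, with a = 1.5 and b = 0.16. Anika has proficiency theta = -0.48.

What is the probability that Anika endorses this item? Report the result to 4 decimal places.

0.2769

P(theta) = 1 / (1 + exp(−a(theta − b)))
Exponent: 1.5 × (-0.48 − 0.16) = -0.9600
1/(1 + e^{0.9600}) = 0.2769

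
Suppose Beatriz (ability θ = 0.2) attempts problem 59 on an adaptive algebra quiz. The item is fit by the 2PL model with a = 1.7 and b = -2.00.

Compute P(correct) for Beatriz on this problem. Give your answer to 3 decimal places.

0.977

P(θ) = 1 / (1 + exp(−a(θ − b)))
Exponent: 1.7 × (0.2 − (-2.00)) = 3.7400
1/(1 + e^{-3.7400}) = 0.9768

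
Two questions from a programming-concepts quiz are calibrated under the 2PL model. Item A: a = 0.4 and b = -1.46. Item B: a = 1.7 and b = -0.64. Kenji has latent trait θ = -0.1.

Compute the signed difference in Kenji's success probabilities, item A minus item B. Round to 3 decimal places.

P(θ) = 1 / (1 + exp(−a(θ − b)))
P_A = 0.6327
P_B = 0.7146
P_A − P_B = -0.0819

-0.082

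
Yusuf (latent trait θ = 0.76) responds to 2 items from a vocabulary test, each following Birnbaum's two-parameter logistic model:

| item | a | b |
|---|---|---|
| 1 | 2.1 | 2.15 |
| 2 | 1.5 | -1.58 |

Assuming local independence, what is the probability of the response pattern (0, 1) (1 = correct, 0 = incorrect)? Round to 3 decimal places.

0.921

P(θ) = 1 / (1 + exp(−a(θ − b)))
P_1 = 1/(1+e^{2.9190}) = 0.0512
P_2 = 1/(1+e^{-3.5100}) = 0.9710
L = (1−P_1) × P_2 = 0.9488 × 0.9710 = 0.92124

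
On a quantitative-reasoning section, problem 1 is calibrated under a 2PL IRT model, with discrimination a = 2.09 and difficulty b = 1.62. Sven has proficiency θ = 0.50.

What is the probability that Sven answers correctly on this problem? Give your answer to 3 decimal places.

0.088

P(θ) = 1 / (1 + exp(−a(θ − b)))
Exponent: 2.09 × (0.50 − 1.62) = -2.3408
1/(1 + e^{2.3408}) = 0.0878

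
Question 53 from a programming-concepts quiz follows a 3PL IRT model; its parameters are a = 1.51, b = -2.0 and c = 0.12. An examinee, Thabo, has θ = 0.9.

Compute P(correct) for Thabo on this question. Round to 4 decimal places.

P(θ) = c + (1 − c) · 1 / (1 + exp(−a(θ − b)))
Exponent: 1.51 × (0.9 − (-2.0)) = 4.3790
1/(1 + e^{-4.3790}) = 0.9876
P = 0.12 + 0.88 × 0.9876 = 0.9891

0.9891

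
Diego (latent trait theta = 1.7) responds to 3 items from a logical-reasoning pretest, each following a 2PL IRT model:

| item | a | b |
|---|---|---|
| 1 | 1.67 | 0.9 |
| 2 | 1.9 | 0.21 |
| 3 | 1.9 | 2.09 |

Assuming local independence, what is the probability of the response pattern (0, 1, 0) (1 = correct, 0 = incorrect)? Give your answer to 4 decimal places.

P(theta) = 1 / (1 + exp(−a(theta − b)))
P_1 = 1/(1+e^{-1.3360}) = 0.7918
P_2 = 1/(1+e^{-2.8310}) = 0.9443
P_3 = 1/(1+e^{0.7410}) = 0.3228
L = (1−P_1) × P_2 × (1−P_3) = 0.2082 × 0.9443 × 0.6772 = 0.13313

0.1331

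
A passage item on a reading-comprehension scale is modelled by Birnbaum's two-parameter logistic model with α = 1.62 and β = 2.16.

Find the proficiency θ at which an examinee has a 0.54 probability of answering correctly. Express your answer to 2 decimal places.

P(θ) = 1 / (1 + exp(−α(θ − β)))
logit = ln(0.5400/0.4600) = 0.1603
θ = β + logit/(α) = 2.16 + 0.1603/1.6200 = 2.2590

2.26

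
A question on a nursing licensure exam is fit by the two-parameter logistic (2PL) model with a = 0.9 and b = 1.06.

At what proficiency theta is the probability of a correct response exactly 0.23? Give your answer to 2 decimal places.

-0.28

P(theta) = 1 / (1 + exp(−a(theta − b)))
logit = ln(0.2300/0.7700) = -1.2083
theta = b + logit/(a) = 1.06 + (-1.2083)/0.9000 = -0.2826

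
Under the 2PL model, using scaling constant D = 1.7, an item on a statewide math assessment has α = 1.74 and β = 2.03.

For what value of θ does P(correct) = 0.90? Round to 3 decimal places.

P(θ) = 1 / (1 + exp(−D·α(θ − β)))
logit = ln(0.9000/0.1000) = 2.1972
θ = β + logit/(1.7·α) = 2.03 + 2.1972/2.9580 = 2.7728

2.773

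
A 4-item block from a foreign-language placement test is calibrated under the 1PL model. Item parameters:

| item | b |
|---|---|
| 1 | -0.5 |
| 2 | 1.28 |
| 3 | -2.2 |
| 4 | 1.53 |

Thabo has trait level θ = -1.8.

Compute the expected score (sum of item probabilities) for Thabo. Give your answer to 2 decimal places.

P(θ) = 1 / (1 + exp(−(θ − b)))
P_1 = 1/(1+e^{1.3000}) = 0.2142
P_2 = 1/(1+e^{3.0800}) = 0.0439
P_3 = 1/(1+e^{-0.4000}) = 0.5987
P_4 = 1/(1+e^{3.3300}) = 0.0346
E[score] = 0.2142 + 0.0439 + 0.5987 + 0.0346 = 0.8913

0.89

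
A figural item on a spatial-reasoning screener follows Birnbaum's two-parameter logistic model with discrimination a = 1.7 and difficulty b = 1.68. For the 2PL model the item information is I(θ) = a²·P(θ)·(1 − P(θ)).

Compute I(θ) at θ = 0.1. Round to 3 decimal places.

P = 1/(1+e^{2.6860}) = 0.0638
P(1−P) = 0.0638 × 0.9362 = 0.0597
I = a² × P(1−P) = 1.7² × 0.0597 = 0.17263

0.173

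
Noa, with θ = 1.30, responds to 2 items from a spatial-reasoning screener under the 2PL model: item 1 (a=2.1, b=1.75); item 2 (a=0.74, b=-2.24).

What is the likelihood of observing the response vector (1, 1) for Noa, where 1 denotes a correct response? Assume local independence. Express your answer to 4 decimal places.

P(θ) = 1 / (1 + exp(−a(θ − b)))
P_1 = 1/(1+e^{0.9450}) = 0.2799
P_2 = 1/(1+e^{-2.6196}) = 0.9321
L = P_1 × P_2 = 0.2799 × 0.9321 = 0.26089

0.2609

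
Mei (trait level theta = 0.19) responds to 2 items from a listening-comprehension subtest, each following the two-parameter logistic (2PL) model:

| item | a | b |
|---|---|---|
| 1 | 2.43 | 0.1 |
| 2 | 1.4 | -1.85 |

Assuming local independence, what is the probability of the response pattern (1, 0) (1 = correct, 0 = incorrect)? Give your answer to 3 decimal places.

P(theta) = 1 / (1 + exp(−a(theta − b)))
P_1 = 1/(1+e^{-0.2187}) = 0.5545
P_2 = 1/(1+e^{-2.8560}) = 0.9456
L = P_1 × (1−P_2) = 0.5545 × 0.0544 = 0.03015

0.030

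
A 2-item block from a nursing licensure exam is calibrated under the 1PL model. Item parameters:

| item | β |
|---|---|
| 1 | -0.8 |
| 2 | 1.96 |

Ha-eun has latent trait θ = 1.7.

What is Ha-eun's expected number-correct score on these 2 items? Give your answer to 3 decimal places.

P(θ) = 1 / (1 + exp(−(θ − β)))
P_1 = 1/(1+e^{-2.5000}) = 0.9241
P_2 = 1/(1+e^{0.2600}) = 0.4354
E[score] = 0.9241 + 0.4354 = 1.3595

1.360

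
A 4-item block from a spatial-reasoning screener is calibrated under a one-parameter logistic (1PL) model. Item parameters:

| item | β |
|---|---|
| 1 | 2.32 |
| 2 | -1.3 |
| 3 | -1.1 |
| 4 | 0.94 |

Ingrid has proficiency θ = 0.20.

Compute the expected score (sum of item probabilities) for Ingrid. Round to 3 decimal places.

P(θ) = 1 / (1 + exp(−(θ − β)))
P_1 = 1/(1+e^{2.1200}) = 0.1072
P_2 = 1/(1+e^{-1.5000}) = 0.8176
P_3 = 1/(1+e^{-1.3000}) = 0.7858
P_4 = 1/(1+e^{0.7400}) = 0.3230
E[score] = 0.1072 + 0.8176 + 0.7858 + 0.3230 = 2.0336

2.034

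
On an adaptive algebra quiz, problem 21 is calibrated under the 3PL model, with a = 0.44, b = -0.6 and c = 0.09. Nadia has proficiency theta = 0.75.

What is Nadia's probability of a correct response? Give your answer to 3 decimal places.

0.676

P(theta) = c + (1 − c) · 1 / (1 + exp(−a(theta − b)))
Exponent: 0.44 × (0.75 − (-0.6)) = 0.5940
1/(1 + e^{-0.5940}) = 0.6443
P = 0.09 + 0.91 × 0.6443 = 0.6763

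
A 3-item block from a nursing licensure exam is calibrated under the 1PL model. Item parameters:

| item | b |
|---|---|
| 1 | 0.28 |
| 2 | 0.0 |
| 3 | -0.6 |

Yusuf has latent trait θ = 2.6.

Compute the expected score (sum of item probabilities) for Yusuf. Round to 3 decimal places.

2.802

P(θ) = 1 / (1 + exp(−(θ − b)))
P_1 = 1/(1+e^{-2.3200}) = 0.9105
P_2 = 1/(1+e^{-2.6000}) = 0.9309
P_3 = 1/(1+e^{-3.2000}) = 0.9608
E[score] = 0.9105 + 0.9309 + 0.9608 = 2.8022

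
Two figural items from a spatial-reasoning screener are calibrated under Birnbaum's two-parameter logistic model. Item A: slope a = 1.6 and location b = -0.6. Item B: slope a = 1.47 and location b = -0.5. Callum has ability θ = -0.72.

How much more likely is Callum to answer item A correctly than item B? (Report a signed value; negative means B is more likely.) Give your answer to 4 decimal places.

0.0323

P(θ) = 1 / (1 + exp(−a(θ − b)))
P_A = 0.4521
P_B = 0.4198
P_A − P_B = 0.0323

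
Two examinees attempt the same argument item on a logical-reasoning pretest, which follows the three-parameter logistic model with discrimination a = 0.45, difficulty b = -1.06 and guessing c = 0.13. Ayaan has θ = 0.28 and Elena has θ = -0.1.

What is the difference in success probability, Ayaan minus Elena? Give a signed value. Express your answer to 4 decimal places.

P(θ) = c + (1 − c) · 1 / (1 + exp(−a(θ − b)))
P(Ayaan) = 0.6923  [exponent 0.6030]
P(Elena) = 0.6575  [exponent 0.4320]
Difference = 0.6923 − 0.6575 = 0.0348

0.0348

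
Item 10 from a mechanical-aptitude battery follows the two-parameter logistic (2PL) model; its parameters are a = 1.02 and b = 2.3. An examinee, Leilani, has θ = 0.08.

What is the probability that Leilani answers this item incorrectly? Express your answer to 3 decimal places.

0.906

P(θ) = 1 / (1 + exp(−a(θ − b)))
Exponent: 1.02 × (0.08 − 2.3) = -2.2644
1/(1 + e^{2.2644}) = 0.0941
P(incorrect) = 1 − 0.0941 = 0.9059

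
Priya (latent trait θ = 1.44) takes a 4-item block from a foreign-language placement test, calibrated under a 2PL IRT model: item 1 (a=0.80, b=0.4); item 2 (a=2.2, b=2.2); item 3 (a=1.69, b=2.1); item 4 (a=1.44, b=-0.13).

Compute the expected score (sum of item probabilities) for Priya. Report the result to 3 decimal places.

P(θ) = 1 / (1 + exp(−a(θ − b)))
P_1 = 1/(1+e^{-0.8320}) = 0.6968
P_2 = 1/(1+e^{1.6720}) = 0.1582
P_3 = 1/(1+e^{1.1154}) = 0.2469
P_4 = 1/(1+e^{-2.2608}) = 0.9056
E[score] = 0.6968 + 0.1582 + 0.2469 + 0.9056 = 2.0074

2.007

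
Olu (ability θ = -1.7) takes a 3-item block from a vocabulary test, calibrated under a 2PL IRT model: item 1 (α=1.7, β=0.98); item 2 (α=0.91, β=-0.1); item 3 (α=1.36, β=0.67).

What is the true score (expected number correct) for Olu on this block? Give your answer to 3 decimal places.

0.238

P(θ) = 1 / (1 + exp(−α(θ − β)))
P_1 = 1/(1+e^{4.5560}) = 0.0104
P_2 = 1/(1+e^{1.4560}) = 0.1891
P_3 = 1/(1+e^{3.2232}) = 0.0383
E[score] = 0.0104 + 0.1891 + 0.0383 = 0.2378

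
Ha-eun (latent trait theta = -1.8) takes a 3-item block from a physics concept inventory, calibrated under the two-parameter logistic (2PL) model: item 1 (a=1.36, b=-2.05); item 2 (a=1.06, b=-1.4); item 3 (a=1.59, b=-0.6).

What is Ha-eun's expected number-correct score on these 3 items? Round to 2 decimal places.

P(theta) = 1 / (1 + exp(−a(theta − b)))
P_1 = 1/(1+e^{-0.3400}) = 0.5842
P_2 = 1/(1+e^{0.4240}) = 0.3956
P_3 = 1/(1+e^{1.9080}) = 0.1292
E[score] = 0.5842 + 0.3956 + 0.1292 = 1.1090

1.11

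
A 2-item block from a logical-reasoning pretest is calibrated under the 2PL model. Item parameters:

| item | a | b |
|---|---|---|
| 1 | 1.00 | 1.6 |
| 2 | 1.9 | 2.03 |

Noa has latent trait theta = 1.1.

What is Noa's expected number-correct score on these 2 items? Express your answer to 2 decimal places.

0.52

P(theta) = 1 / (1 + exp(−a(theta − b)))
P_1 = 1/(1+e^{0.5000}) = 0.3775
P_2 = 1/(1+e^{1.7670}) = 0.1459
E[score] = 0.3775 + 0.1459 = 0.5235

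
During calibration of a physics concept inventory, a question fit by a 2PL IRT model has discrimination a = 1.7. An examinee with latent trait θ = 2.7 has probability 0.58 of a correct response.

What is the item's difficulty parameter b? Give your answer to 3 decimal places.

2.510

P(θ) = 1 / (1 + exp(−a(θ − b)))
logit(0.58) = ln(0.58/0.42) = 0.3228
b = θ − logit/(a) = 2.7 − 0.3228/1.7000 = 2.5101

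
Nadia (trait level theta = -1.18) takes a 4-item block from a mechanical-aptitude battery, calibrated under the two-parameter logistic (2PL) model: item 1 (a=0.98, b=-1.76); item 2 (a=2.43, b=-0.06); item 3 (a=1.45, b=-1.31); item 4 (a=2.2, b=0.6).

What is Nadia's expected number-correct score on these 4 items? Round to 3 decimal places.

P(theta) = 1 / (1 + exp(−a(theta − b)))
P_1 = 1/(1+e^{-0.5684}) = 0.6384
P_2 = 1/(1+e^{2.7216}) = 0.0617
P_3 = 1/(1+e^{-0.1885}) = 0.5470
P_4 = 1/(1+e^{3.9160}) = 0.0195
E[score] = 0.6384 + 0.0617 + 0.5470 + 0.0195 = 1.2666

1.267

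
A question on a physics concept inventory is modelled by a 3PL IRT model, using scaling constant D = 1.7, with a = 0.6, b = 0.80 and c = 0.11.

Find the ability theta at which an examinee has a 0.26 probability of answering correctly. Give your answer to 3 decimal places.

-0.765

P(theta) = c + (1 − c) · 1 / (1 + exp(−D·a(theta − b)))
Remove guessing floor: (0.26 − 0.11)/(1 − 0.11) = 0.1685
logit = ln(0.1685/0.8315) = -1.5960
theta = b + logit/(1.7·a) = 0.80 + (-1.5960)/1.0200 = -0.7647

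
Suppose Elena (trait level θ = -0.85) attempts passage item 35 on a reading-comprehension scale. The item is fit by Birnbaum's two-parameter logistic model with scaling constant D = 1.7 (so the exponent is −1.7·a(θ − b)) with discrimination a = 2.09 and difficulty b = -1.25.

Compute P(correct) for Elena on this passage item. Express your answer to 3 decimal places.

0.806

P(θ) = 1 / (1 + exp(−D·a(θ − b)))
Exponent: 1.7 × 2.09 × (-0.85 − (-1.25)) = 1.4212
1/(1 + e^{-1.4212}) = 0.8055
P = 0.8055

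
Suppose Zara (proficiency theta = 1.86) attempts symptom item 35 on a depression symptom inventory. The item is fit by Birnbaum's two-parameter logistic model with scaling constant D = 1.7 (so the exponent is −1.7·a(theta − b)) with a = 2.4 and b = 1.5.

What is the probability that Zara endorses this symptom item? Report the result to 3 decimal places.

P(theta) = 1 / (1 + exp(−D·a(theta − b)))
Exponent: 1.7 × 2.4 × (1.86 − 1.5) = 1.4688
1/(1 + e^{-1.4688}) = 0.8129
P = 0.8129

0.813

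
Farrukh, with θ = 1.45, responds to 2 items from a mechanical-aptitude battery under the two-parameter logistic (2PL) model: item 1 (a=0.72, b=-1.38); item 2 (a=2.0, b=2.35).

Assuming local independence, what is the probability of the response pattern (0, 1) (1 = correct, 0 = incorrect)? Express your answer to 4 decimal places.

0.0164

P(θ) = 1 / (1 + exp(−a(θ − b)))
P_1 = 1/(1+e^{-2.0376}) = 0.8847
P_2 = 1/(1+e^{1.8000}) = 0.1419
L = (1−P_1) × P_2 = 0.1153 × 0.1419 = 0.01636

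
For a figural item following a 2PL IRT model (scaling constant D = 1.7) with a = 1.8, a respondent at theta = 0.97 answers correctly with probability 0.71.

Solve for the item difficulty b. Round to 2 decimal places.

P(theta) = 1 / (1 + exp(−D·a(theta − b)))
logit(0.71) = ln(0.71/0.29) = 0.8954
b = theta − logit/(1.7·a) = 0.97 − 0.8954/3.0600 = 0.6774

0.68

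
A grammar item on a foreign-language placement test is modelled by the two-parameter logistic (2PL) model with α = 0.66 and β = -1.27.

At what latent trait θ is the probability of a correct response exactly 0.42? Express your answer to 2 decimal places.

P(θ) = 1 / (1 + exp(−α(θ − β)))
logit = ln(0.4200/0.5800) = -0.3228
θ = β + logit/(α) = -1.27 + (-0.3228)/0.6600 = -1.7591

-1.76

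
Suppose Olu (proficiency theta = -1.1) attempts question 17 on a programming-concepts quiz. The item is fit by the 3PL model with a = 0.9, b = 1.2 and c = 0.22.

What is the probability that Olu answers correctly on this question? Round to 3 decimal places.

P(theta) = c + (1 − c) · 1 / (1 + exp(−a(theta − b)))
Exponent: 0.9 × (-1.1 − 1.2) = -2.0700
1/(1 + e^{2.0700}) = 0.1120
P = 0.22 + 0.78 × 0.1120 = 0.3074

0.307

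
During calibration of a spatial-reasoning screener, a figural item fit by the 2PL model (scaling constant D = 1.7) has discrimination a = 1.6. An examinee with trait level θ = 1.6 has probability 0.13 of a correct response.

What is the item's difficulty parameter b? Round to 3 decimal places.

P(θ) = 1 / (1 + exp(−D·a(θ − b)))
logit(0.13) = ln(0.13/0.87) = -1.9010
b = θ − logit/(1.7·a) = 1.6 − (-1.9010)/2.7200 = 2.2989

2.299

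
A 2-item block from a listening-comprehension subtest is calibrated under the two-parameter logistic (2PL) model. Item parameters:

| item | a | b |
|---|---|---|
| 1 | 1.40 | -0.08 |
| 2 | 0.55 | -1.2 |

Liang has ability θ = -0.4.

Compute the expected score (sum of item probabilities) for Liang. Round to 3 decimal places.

P(θ) = 1 / (1 + exp(−a(θ − b)))
P_1 = 1/(1+e^{0.4480}) = 0.3898
P_2 = 1/(1+e^{-0.4400}) = 0.6083
E[score] = 0.3898 + 0.6083 = 0.9981

0.998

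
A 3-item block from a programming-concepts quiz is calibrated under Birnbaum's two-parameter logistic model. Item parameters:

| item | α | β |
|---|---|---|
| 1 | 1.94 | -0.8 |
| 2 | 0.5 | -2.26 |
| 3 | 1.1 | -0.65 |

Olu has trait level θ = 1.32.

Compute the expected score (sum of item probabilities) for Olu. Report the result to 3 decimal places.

P(θ) = 1 / (1 + exp(−α(θ − β)))
P_1 = 1/(1+e^{-4.1128}) = 0.9839
P_2 = 1/(1+e^{-1.7900}) = 0.8569
P_3 = 1/(1+e^{-2.1670}) = 0.8972
E[score] = 0.9839 + 0.8569 + 0.8972 = 2.7381

2.738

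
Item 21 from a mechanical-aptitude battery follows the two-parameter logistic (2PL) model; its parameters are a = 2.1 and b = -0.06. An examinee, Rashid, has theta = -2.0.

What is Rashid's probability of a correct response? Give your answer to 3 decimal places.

0.017

P(theta) = 1 / (1 + exp(−a(theta − b)))
Exponent: 2.1 × (-2.0 − (-0.06)) = -4.0740
1/(1 + e^{4.0740}) = 0.0167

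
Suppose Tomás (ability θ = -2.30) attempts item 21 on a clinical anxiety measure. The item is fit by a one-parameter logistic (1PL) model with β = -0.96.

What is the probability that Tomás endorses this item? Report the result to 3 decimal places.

P(θ) = 1 / (1 + exp(−(θ − β)))
Exponent: (-2.30 − (-0.96)) = -1.3400
1/(1 + e^{1.3400}) = 0.2075
P = 0.2075

0.208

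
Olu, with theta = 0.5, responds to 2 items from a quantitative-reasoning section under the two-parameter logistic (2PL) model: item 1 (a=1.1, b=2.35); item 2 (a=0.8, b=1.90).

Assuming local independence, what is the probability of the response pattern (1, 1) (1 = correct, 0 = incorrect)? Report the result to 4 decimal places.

0.0284

P(theta) = 1 / (1 + exp(−a(theta − b)))
P_1 = 1/(1+e^{2.0350}) = 0.1156
P_2 = 1/(1+e^{1.1200}) = 0.2460
L = P_1 × P_2 = 0.1156 × 0.2460 = 0.02843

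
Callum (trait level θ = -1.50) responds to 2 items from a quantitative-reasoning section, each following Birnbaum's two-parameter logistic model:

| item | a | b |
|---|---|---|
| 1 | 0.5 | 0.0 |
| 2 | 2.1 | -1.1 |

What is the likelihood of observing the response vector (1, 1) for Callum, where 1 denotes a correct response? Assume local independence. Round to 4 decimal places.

0.0967

P(θ) = 1 / (1 + exp(−a(θ − b)))
P_1 = 1/(1+e^{0.7500}) = 0.3208
P_2 = 1/(1+e^{0.8400}) = 0.3015
L = P_1 × P_2 = 0.3208 × 0.3015 = 0.09674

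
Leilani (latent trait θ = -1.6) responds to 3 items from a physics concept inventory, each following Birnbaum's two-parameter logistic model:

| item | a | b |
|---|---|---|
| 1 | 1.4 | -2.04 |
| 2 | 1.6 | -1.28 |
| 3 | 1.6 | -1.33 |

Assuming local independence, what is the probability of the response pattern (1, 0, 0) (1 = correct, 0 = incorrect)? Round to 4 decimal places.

P(θ) = 1 / (1 + exp(−a(θ − b)))
P_1 = 1/(1+e^{-0.6160}) = 0.6493
P_2 = 1/(1+e^{0.5120}) = 0.3747
P_3 = 1/(1+e^{0.4320}) = 0.3936
L = P_1 × (1−P_2) × (1−P_3) = 0.6493 × 0.6253 × 0.6064 = 0.24618

0.2462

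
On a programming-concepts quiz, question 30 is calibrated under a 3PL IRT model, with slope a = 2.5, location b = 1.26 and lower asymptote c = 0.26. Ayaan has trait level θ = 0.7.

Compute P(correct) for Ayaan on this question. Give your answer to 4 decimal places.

P(θ) = c + (1 − c) · 1 / (1 + exp(−a(θ − b)))
Exponent: 2.5 × (0.7 − 1.26) = -1.4000
1/(1 + e^{1.4000}) = 0.1978
P = 0.26 + 0.74 × 0.1978 = 0.4064

0.4064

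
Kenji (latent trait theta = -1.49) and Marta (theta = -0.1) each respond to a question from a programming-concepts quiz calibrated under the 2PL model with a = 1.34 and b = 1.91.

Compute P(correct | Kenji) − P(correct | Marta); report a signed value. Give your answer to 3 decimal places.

P(theta) = 1 / (1 + exp(−a(theta − b)))
P(Kenji) = 0.0104  [exponent -4.5560]
P(Marta) = 0.0634  [exponent -2.6934]
Difference = 0.0104 − 0.0634 = -0.0530

-0.053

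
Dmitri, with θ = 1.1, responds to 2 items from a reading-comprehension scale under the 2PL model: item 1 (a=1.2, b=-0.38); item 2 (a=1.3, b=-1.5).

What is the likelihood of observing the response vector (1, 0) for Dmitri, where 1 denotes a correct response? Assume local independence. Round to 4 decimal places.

0.0282

P(θ) = 1 / (1 + exp(−a(θ − b)))
P_1 = 1/(1+e^{-1.7760}) = 0.8552
P_2 = 1/(1+e^{-3.3800}) = 0.9671
L = P_1 × (1−P_2) = 0.8552 × 0.0329 = 0.02816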